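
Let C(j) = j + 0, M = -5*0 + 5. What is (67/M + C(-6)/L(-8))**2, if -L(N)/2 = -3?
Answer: 3844/25 ≈ 153.76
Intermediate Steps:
M = 5 (M = 0 + 5 = 5)
C(j) = j
L(N) = 6 (L(N) = -2*(-3) = 6)
(67/M + C(-6)/L(-8))**2 = (67/5 - 6/6)**2 = (67*(1/5) - 6*1/6)**2 = (67/5 - 1)**2 = (62/5)**2 = 3844/25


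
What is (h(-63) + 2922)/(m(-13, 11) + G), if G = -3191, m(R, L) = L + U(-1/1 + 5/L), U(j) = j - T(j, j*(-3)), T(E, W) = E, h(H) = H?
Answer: -953/1060 ≈ -0.89906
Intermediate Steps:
U(j) = 0 (U(j) = j - j = 0)
m(R, L) = L (m(R, L) = L + 0 = L)
(h(-63) + 2922)/(m(-13, 11) + G) = (-63 + 2922)/(11 - 3191) = 2859/(-3180) = 2859*(-1/3180) = -953/1060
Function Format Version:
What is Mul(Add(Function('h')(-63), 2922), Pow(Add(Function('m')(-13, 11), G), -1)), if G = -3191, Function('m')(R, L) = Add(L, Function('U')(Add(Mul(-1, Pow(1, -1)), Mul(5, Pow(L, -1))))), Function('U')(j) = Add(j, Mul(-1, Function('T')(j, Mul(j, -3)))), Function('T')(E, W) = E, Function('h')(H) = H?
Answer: Rational(-953, 1060) ≈ -0.89906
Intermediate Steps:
Function('U')(j) = 0 (Function('U')(j) = Add(j, Mul(-1, j)) = 0)
Function('m')(R, L) = L (Function('m')(R, L) = Add(L, 0) = L)
Mul(Add(Function('h')(-63), 2922), Pow(Add(Function('m')(-13, 11), G), -1)) = Mul(Add(-63, 2922), Pow(Add(11, -3191), -1)) = Mul(2859, Pow(-3180, -1)) = Mul(2859, Rational(-1, 3180)) = Rational(-953, 1060)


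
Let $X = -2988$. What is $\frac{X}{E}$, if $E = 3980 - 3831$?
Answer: $- \frac{2988}{149} \approx -20.054$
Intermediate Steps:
$E = 149$
$\frac{X}{E} = - \frac{2988}{149}$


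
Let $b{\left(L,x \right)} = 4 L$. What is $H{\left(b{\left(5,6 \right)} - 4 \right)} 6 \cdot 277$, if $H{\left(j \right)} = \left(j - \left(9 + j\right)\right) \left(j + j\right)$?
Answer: $-478656$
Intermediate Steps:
$H{\left(j \right)} = - 18 j$ ($H{\left(j \right)} = - 9 \cdot 2 j = - 18 j$)
$H{\left(b{\left(5,6 \right)} - 4 \right)} 6 \cdot 277 = - 18 \left(4 \cdot 5 - 4\right) 6 \cdot 277 = - 18 \left(20 - 4\right) 1662 = \left(-18\right) 16 \cdot 1662 = \left(-288\right) 1662 = -478656$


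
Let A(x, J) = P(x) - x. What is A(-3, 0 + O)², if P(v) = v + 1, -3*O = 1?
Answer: 1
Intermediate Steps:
O = -⅓ (O = -⅓*1 = -⅓ ≈ -0.33333)
P(v) = 1 + v
A(x, J) = 1 (A(x, J) = (1 + x) - x = 1)
A(-3, 0 + O)² = 1² = 1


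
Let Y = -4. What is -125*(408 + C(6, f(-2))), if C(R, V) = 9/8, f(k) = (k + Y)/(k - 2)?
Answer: -409125/8 ≈ -51141.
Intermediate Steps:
f(k) = (-4 + k)/(-2 + k) (f(k) = (k - 4)/(k - 2) = (-4 + k)/(-2 + k))
C(R, V) = 9/8 (C(R, V) = 9*(⅛) = 9/8)
-125*(408 + C(6, f(-2))) = -125*(408 + 9/8) = -125*3273/8 = -409125/8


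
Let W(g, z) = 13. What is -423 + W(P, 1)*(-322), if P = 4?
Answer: -4609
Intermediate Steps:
-423 + W(P, 1)*(-322) = -423 + 13*(-322) = -423 - 4186 = -4609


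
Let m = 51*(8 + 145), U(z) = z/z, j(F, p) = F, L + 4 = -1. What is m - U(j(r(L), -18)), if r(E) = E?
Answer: 7802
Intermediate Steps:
L = -5 (L = -4 - 1 = -5)
U(z) = 1
m = 7803 (m = 51*153 = 7803)
m - U(j(r(L), -18)) = 7803 - 1*1 = 7803 - 1 = 7802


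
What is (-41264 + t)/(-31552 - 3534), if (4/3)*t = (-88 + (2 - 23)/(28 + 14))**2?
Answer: 566237/561376 ≈ 1.0087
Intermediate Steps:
t = 93987/16 (t = 3*(-88 + (2 - 23)/(28 + 14))**2/4 = 3*(-88 - 21/42)**2/4 = 3*(-88 - 21*1/42)**2/4 = 3*(-88 - 1/2)**2/4 = 3*(-177/2)**2/4 = (3/4)*(31329/4) = 93987/16 ≈ 5874.2)
(-41264 + t)/(-31552 - 3534) = (-41264 + 93987/16)/(-31552 - 3534) = -566237/16/(-35086) = -566237/16*(-1/35086) = 566237/561376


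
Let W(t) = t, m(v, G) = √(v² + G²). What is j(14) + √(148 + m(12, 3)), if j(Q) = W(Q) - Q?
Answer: √(148 + 3*√17) ≈ 12.664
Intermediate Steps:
m(v, G) = √(G² + v²)
j(Q) = 0 (j(Q) = Q - Q = 0)
j(14) + √(148 + m(12, 3)) = 0 + √(148 + √(3² + 12²)) = 0 + √(148 + √(9 + 144)) = 0 + √(148 + √153) = 0 + √(148 + 3*√17) = √(148 + 3*√17)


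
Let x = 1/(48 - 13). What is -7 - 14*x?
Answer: -37/5 ≈ -7.4000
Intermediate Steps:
x = 1/35 ≈ 0.028571
-7 - 14*x = -7 - 14*1/35 = -7 - 2/5 = -37/5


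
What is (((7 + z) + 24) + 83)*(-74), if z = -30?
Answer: -6216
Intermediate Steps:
(((7 + z) + 24) + 83)*(-74) = (((7 - 30) + 24) + 83)*(-74) = ((-23 + 24) + 83)*(-74) = (1 + 83)*(-74) = 84*(-74) = -6216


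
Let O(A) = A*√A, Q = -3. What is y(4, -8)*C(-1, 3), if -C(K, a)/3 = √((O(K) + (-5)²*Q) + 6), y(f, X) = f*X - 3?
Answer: 105*√(-69 - I) ≈ 6.3201 - 872.22*I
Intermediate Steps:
O(A) = A^(3/2)
y(f, X) = -3 + X*f (y(f, X) = X*f - 3 = -3 + X*f)
C(K, a) = -3*√(-69 + K^(3/2)) (C(K, a) = -3*√((K^(3/2) + (-5)²*(-3)) + 6) = -3*√((K^(3/2) + 25*(-3)) + 6) = -3*√((K^(3/2) - 75) + 6) = -3*√((-75 + K^(3/2)) + 6) = -3*√(-69 + K^(3/2)))
y(4, -8)*C(-1, 3) = (-3 - 8*4)*(-3*√(-69 + (-1)^(3/2))) = (-3 - 32)*(-3*√(-69 - I)) = -(-105)*√(-69 - I) = 105*√(-69 - I)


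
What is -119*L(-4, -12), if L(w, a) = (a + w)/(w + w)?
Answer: -238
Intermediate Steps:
L(w, a) = (a + w)/(2*w) (L(w, a) = (a + w)/((2*w)) = (a + w)*(1/(2*w)) = (a + w)/(2*w))
-119*L(-4, -12) = -119*(-12 - 4)/(2*(-4)) = -119*(-1)*(-16)/(2*4) = -119*2 = -238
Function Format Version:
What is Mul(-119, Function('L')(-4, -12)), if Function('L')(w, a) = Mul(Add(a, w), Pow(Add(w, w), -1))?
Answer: -238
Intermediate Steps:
Function('L')(w, a) = Mul(Rational(1, 2), Pow(w, -1), Add(a, w)) (Function('L')(w, a) = Mul(Add(a, w), Pow(Mul(2, w), -1)) = Mul(Add(a, w), Mul(Rational(1, 2), Pow(w, -1))) = Mul(Rational(1, 2), Pow(w, -1), Add(a, w)))
Mul(-119, Function('L')(-4, -12)) = Mul(-119, Mul(Rational(1, 2), Pow(-4, -1), Add(-12, -4))) = Mul(-119, Mul(Rational(1, 2), Rational(-1, 4), -16)) = Mul(-119, 2) = -238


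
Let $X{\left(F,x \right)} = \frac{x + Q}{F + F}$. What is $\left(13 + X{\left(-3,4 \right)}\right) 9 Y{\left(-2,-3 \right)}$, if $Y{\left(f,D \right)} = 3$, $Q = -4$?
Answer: $351$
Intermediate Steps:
$X{\left(F,x \right)} = \frac{-4 + x}{2 F}$ ($X{\left(F,x \right)} = \frac{x - 4}{F + F} = \frac{-4 + x}{2 F}$)
$\left(13 + X{\left(-3,4 \right)}\right) 9 Y{\left(-2,-3 \right)} = \left(13 + \frac{-4 + 4}{2 \left(-3\right)}\right) 9 \cdot 3 = \left(13 + \frac{1}{2} \left(- \frac{1}{3}\right) 0\right) 27 = \left(13 + 0\right) 27 = 13 \cdot 27 = 351$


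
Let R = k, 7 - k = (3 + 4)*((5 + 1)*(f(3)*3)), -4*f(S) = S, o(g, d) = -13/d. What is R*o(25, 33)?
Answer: -2639/66 ≈ -39.985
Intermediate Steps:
f(S) = -S/4
k = 203/2 (k = 7 - (3 + 4)*(5 + 1)*(-¼*3*3) = 7 - 7*6*(-¾*3) = 7 - 7*6*(-9/4) = 7 - 7*(-27)/2 = 7 - 1*(-189/2) = 7 + 189/2 = 203/2 ≈ 101.50)
R = 203/2 ≈ 101.50
R*o(25, 33) = 203*(-13/33)/2 = 203*(-13*1/33)/2 = (203/2)*(-13/33) = -2639/66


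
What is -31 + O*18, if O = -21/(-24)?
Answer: -61/4 ≈ -15.250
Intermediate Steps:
O = 7/8 (O = -21*(-1/24) = 7/8 ≈ 0.87500)
-31 + O*18 = -31 + (7/8)*18 = -31 + 63/4 = -61/4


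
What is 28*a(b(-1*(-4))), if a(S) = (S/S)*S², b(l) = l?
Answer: 448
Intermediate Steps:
a(S) = S² (a(S) = 1*S² = S²)
28*a(b(-1*(-4))) = 28*(-1*(-4))² = 28*4² = 28*16 = 448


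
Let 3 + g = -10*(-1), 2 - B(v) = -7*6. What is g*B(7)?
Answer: 308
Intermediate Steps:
B(v) = 44 (B(v) = 2 - (-7)*6 = 2 - 1*(-42) = 2 + 42 = 44)
g = 7 (g = -3 - 10*(-1) = -3 + 10 = 7)
g*B(7) = 7*44 = 308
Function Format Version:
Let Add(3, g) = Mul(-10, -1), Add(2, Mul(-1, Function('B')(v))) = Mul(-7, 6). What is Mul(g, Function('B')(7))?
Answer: 308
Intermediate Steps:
Function('B')(v) = 44 (Function('B')(v) = Add(2, Mul(-1, Mul(-7, 6))) = Add(2, Mul(-1, -42)) = Add(2, 42) = 44)
g = 7 (g = Add(-3, Mul(-10, -1)) = Add(-3, 10) = 7)
Mul(g, Function('B')(7)) = Mul(7, 44) = 308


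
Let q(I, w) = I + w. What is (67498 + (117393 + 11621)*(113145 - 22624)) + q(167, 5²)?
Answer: 11678543984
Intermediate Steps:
(67498 + (117393 + 11621)*(113145 - 22624)) + q(167, 5²) = (67498 + (117393 + 11621)*(113145 - 22624)) + (167 + 5²) = (67498 + 129014*90521) + (167 + 25) = (67498 + 11678476294) + 192 = 11678543792 + 192 = 11678543984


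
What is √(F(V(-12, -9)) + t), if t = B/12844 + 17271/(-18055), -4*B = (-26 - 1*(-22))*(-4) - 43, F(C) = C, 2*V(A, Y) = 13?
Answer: √1764119721504905/17838340 ≈ 2.3546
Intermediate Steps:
V(A, Y) = 13/2 (V(A, Y) = (½)*13 = 13/2)
B = 27/4 (B = -((-26 - 1*(-22))*(-4) - 43)/4 = -((-26 + 22)*(-4) - 43)/4 = -(-4*(-4) - 43)/4 = -(16 - 43)/4 = -¼*(-27) = 27/4 ≈ 6.7500)
t = -886827411/927593680 (t = (27/4)/12844 + 17271/(-18055) = (27/4)*(1/12844) + 17271*(-1/18055) = 27/51376 - 17271/18055 = -886827411/927593680 ≈ -0.95605)
√(F(V(-12, -9)) + t) = √(13/2 - 886827411/927593680) = √(5142531509/927593680) = √1764119721504905/17838340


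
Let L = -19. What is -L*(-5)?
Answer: -95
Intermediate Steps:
-L*(-5) = -1*(-19)*(-5) = 19*(-5) = -95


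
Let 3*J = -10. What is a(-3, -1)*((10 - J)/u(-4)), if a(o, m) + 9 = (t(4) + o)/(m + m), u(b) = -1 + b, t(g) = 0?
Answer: 20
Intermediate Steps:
J = -10/3 (J = (1/3)*(-10) = -10/3 ≈ -3.3333)
a(o, m) = -9 + o/(2*m) (a(o, m) = -9 + (0 + o)/(m + m) = -9 + o/((2*m)) = -9 + o*(1/(2*m)) = -9 + o/(2*m))
a(-3, -1)*((10 - J)/u(-4)) = (-9 + (1/2)*(-3)/(-1))*((10 - 1*(-10/3))/(-1 - 4)) = (-9 + (1/2)*(-3)*(-1))*((10 + 10/3)/(-5)) = (-9 + 3/2)*((40/3)*(-1/5)) = -15/2*(-8/3) = 20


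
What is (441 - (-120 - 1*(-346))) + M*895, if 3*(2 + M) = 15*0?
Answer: -1575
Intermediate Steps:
M = -2 (M = -2 + (15*0)/3 = -2 + (⅓)*0 = -2 + 0 = -2)
(441 - (-120 - 1*(-346))) + M*895 = (441 - (-120 - 1*(-346))) - 2*895 = (441 - (-120 + 346)) - 1790 = (441 - 1*226) - 1790 = (441 - 226) - 1790 = 215 - 1790 = -1575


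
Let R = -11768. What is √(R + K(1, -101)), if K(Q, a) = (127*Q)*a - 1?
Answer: 2*I*√6149 ≈ 156.83*I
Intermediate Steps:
K(Q, a) = -1 + 127*Q*a (K(Q, a) = 127*Q*a - 1 = -1 + 127*Q*a)
√(R + K(1, -101)) = √(-11768 + (-1 + 127*1*(-101))) = √(-11768 + (-1 - 12827)) = √(-11768 - 12828) = √(-24596) = 2*I*√6149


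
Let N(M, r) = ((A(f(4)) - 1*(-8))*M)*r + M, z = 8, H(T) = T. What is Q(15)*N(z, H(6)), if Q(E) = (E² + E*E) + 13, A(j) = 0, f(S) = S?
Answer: 181496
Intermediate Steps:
Q(E) = 13 + 2*E² (Q(E) = (E² + E²) + 13 = 2*E² + 13 = 13 + 2*E²)
N(M, r) = M + 8*M*r (N(M, r) = ((0 - 1*(-8))*M)*r + M = ((0 + 8)*M)*r + M = (8*M)*r + M = 8*M*r + M = M + 8*M*r)
Q(15)*N(z, H(6)) = (13 + 2*15²)*(8*(1 + 8*6)) = (13 + 2*225)*(8*(1 + 48)) = (13 + 450)*(8*49) = 463*392 = 181496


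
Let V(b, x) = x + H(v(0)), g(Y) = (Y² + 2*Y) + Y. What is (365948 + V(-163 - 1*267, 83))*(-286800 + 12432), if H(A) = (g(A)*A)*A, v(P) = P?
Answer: -100427193408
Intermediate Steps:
g(Y) = Y² + 3*Y
H(A) = A³*(3 + A) (H(A) = ((A*(3 + A))*A)*A = (A²*(3 + A))*A = A³*(3 + A))
V(b, x) = x (V(b, x) = x + 0³*(3 + 0) = x + 0*3 = x + 0 = x)
(365948 + V(-163 - 1*267, 83))*(-286800 + 12432) = (365948 + 83)*(-286800 + 12432) = 366031*(-274368) = -100427193408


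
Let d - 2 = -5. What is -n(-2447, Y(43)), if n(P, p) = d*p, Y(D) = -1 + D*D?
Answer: 5544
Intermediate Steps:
d = -3 (d = 2 - 5 = -3)
Y(D) = -1 + D**2
n(P, p) = -3*p
-n(-2447, Y(43)) = -(-3)*(-1 + 43**2) = -(-3)*(-1 + 1849) = -(-3)*1848 = -1*(-5544) = 5544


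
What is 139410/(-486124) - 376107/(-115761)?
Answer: 27782733043/9379033394 ≈ 2.9622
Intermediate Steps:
139410/(-486124) - 376107/(-115761) = 139410*(-1/486124) - 376107*(-1/115761) = -69705/243062 + 125369/38587 = 27782733043/9379033394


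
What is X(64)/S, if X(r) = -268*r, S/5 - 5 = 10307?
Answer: -2144/6445 ≈ -0.33266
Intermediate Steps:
S = 51560 (S = 25 + 5*10307 = 25 + 51535 = 51560)
X(64)/S = -268*64/51560 = -17152*1/51560 = -2144/6445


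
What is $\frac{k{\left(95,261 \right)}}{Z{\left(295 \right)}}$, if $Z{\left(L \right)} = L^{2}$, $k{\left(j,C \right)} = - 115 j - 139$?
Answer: $- \frac{11064}{87025} \approx -0.12714$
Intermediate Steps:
$k{\left(j,C \right)} = -139 - 115 j$
$\frac{k{\left(95,261 \right)}}{Z{\left(295 \right)}} = \frac{-139 - 10925}{295^{2}} = \frac{-139 - 10925}{87025} = \left(-11064\right) \frac{1}{87025} = - \frac{11064}{87025}$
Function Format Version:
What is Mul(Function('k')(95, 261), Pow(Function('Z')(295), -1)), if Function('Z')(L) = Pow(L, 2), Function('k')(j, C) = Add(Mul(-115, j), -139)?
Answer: Rational(-11064, 87025) ≈ -0.12714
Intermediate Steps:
Function('k')(j, C) = Add(-139, Mul(-115, j))
Mul(Function('k')(95, 261), Pow(Function('Z')(295), -1)) = Mul(Add(-139, Mul(-115, 95)), Pow(Pow(295, 2), -1)) = Mul(Add(-139, -10925), Pow(87025, -1)) = Mul(-11064, Rational(1, 87025)) = Rational(-11064, 87025)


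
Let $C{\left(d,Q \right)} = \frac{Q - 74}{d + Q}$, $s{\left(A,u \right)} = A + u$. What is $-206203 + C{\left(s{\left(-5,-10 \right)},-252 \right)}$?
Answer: $- \frac{55055875}{267} \approx -2.062 \cdot 10^{5}$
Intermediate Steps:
$C{\left(d,Q \right)} = \frac{-74 + Q}{Q + d}$
$-206203 + C{\left(s{\left(-5,-10 \right)},-252 \right)} = -206203 + \frac{-74 - 252}{-252 - 15} = -206203 + \frac{1}{-252 - 15} \left(-326\right) = -206203 + \frac{1}{-267} \left(-326\right) = -206203 - - \frac{326}{267} = -206203 + \frac{326}{267} = - \frac{55055875}{267}$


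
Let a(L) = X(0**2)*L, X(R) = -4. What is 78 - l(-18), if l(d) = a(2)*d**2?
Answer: 2670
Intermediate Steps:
a(L) = -4*L
l(d) = -8*d**2 (l(d) = (-4*2)*d**2 = -8*d**2)
78 - l(-18) = 78 - (-8)*(-18)**2 = 78 - (-8)*324 = 78 - 1*(-2592) = 78 + 2592 = 2670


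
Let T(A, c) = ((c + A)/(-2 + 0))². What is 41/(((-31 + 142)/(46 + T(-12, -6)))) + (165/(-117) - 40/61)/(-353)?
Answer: 1457772158/31072119 ≈ 46.916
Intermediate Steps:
T(A, c) = (-A/2 - c/2)² (T(A, c) = ((A + c)/(-2))² = ((A + c)*(-½))² = (-A/2 - c/2)²)
41/(((-31 + 142)/(46 + T(-12, -6)))) + (165/(-117) - 40/61)/(-353) = 41/(((-31 + 142)/(46 + (-12 - 6)²/4))) + (165/(-117) - 40/61)/(-353) = 41/((111/(46 + (¼)*(-18)²))) + (165*(-1/117) - 40*1/61)*(-1/353) = 41/((111/(46 + (¼)*324))) + (-55/39 - 40/61)*(-1/353) = 41/((111/(46 + 81))) - 4915/2379*(-1/353) = 41/((111/127)) + 4915/839787 = 41/((111*(1/127))) + 4915/839787 = 41/(111/127) + 4915/839787 = 41*(127/111) + 4915/839787 = 5207/111 + 4915/839787 = 1457772158/31072119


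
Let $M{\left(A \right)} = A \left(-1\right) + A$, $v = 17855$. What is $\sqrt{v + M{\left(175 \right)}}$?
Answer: $\sqrt{17855} \approx 133.62$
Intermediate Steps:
$M{\left(A \right)} = 0$ ($M{\left(A \right)} = - A + A = 0$)
$\sqrt{v + M{\left(175 \right)}} = \sqrt{17855 + 0} = \sqrt{17855}$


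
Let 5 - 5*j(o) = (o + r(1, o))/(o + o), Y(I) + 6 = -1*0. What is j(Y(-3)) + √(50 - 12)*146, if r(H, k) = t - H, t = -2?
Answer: 17/20 + 146*√38 ≈ 900.85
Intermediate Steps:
r(H, k) = -2 - H
Y(I) = -6 (Y(I) = -6 - 1*0 = -6 + 0 = -6)
j(o) = 1 - (-3 + o)/(10*o) (j(o) = 1 - (o + (-2 - 1*1))/(5*(o + o)) = 1 - (o + (-2 - 1))/(5*(2*o)) = 1 - (o - 3)*1/(2*o)/5 = 1 - (-3 + o)*1/(2*o)/5 = 1 - (-3 + o)/(10*o))
j(Y(-3)) + √(50 - 12)*146 = (3/10)*(1 + 3*(-6))/(-6) + √(50 - 12)*146 = (3/10)*(-⅙)*(1 - 18) + √38*146 = (3/10)*(-⅙)*(-17) + 146*√38 = 17/20 + 146*√38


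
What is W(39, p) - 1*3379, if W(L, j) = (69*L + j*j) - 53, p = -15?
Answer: -516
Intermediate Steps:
W(L, j) = -53 + j² + 69*L (W(L, j) = (69*L + j²) - 53 = (j² + 69*L) - 53 = -53 + j² + 69*L)
W(39, p) - 1*3379 = (-53 + (-15)² + 69*39) - 1*3379 = (-53 + 225 + 2691) - 3379 = 2863 - 3379 = -516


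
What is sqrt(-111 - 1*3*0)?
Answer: I*sqrt(111) ≈ 10.536*I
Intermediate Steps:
sqrt(-111 - 1*3*0) = sqrt(-111 - 3*0) = sqrt(-111 + 0) = sqrt(-111) = I*sqrt(111)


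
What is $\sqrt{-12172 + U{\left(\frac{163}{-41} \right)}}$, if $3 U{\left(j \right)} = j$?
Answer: $\frac{i \sqrt{184170237}}{123} \approx 110.33 i$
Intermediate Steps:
$U{\left(j \right)} = \frac{j}{3}$
$\sqrt{-12172 + U{\left(\frac{163}{-41} \right)}} = \sqrt{-12172 + \frac{163 \frac{1}{-41}}{3}} = \sqrt{-12172 + \frac{163 \left(- \frac{1}{41}\right)}{3}} = \sqrt{-12172 + \frac{1}{3} \left(- \frac{163}{41}\right)} = \sqrt{-12172 - \frac{163}{123}} = \sqrt{- \frac{1497319}{123}} = \frac{i \sqrt{184170237}}{123}$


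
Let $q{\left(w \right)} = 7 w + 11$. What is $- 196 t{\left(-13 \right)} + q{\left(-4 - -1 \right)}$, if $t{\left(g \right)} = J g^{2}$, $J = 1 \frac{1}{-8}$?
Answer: $\frac{8261}{2} \approx 4130.5$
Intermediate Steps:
$q{\left(w \right)} = 11 + 7 w$
$J = - \frac{1}{8}$ ($J = 1 \left(- \frac{1}{8}\right) = - \frac{1}{8} \approx -0.125$)
$t{\left(g \right)} = - \frac{g^{2}}{8}$
$- 196 t{\left(-13 \right)} + q{\left(-4 - -1 \right)} = - 196 \left(- \frac{\left(-13\right)^{2}}{8}\right) + \left(11 + 7 \left(-4 - -1\right)\right) = - 196 \left(\left(- \frac{1}{8}\right) 169\right) + \left(11 + 7 \left(-4 + 1\right)\right) = \left(-196\right) \left(- \frac{169}{8}\right) + \left(11 + 7 \left(-3\right)\right) = \frac{8281}{2} + \left(11 - 21\right) = \frac{8281}{2} - 10 = \frac{8261}{2}$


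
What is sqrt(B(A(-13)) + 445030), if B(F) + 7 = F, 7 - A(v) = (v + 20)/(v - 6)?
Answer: 13*sqrt(950627)/19 ≈ 667.11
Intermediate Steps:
A(v) = 7 - (20 + v)/(-6 + v) (A(v) = 7 - (v + 20)/(v - 6) = 7 - (20 + v)/(-6 + v))
B(F) = -7 + F
sqrt(B(A(-13)) + 445030) = sqrt((-7 + 2*(-31 + 3*(-13))/(-6 - 13)) + 445030) = sqrt((-7 + 2*(-31 - 39)/(-19)) + 445030) = sqrt((-7 + 2*(-1/19)*(-70)) + 445030) = sqrt((-7 + 140/19) + 445030) = sqrt(7/19 + 445030) = sqrt(8455577/19) = 13*sqrt(950627)/19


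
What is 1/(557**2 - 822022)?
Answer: -1/511773 ≈ -1.9540e-6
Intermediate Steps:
1/(557**2 - 822022) = 1/(310249 - 822022) = 1/(-511773) = -1/511773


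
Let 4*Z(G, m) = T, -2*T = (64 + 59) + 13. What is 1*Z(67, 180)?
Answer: -17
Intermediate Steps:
T = -68 (T = -((64 + 59) + 13)/2 = -(123 + 13)/2 = -1/2*136 = -68)
Z(G, m) = -17 (Z(G, m) = (1/4)*(-68) = -17)
1*Z(67, 180) = 1*(-17) = -17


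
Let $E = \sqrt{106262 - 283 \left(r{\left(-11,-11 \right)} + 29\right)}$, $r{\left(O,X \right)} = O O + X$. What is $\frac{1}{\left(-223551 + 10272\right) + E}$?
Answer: $- \frac{213279}{45487864916} - \frac{5 \sqrt{2677}}{45487864916} \approx -4.6944 \cdot 10^{-6}$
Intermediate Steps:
$r{\left(O,X \right)} = X + O^{2}$ ($r{\left(O,X \right)} = O^{2} + X = X + O^{2}$)
$E = 5 \sqrt{2677}$ ($E = \sqrt{106262 - 283 \left(\left(-11 + \left(-11\right)^{2}\right) + 29\right)} = \sqrt{106262 - 283 \left(\left(-11 + 121\right) + 29\right)} = \sqrt{106262 - 283 \left(110 + 29\right)} = \sqrt{106262 - 39337} = \sqrt{66925} = 5 \sqrt{2677} \approx 258.7$)
$\frac{1}{\left(-223551 + 10272\right) + E} = \frac{1}{\left(-223551 + 10272\right) + 5 \sqrt{2677}} = \frac{1}{-213279 + 5 \sqrt{2677}}$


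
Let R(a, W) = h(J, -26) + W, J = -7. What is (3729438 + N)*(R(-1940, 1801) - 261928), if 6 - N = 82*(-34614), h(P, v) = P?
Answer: -1708506004128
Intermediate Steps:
R(a, W) = -7 + W
N = 2838354 (N = 6 - 82*(-34614) = 6 - 1*(-2838348) = 6 + 2838348 = 2838354)
(3729438 + N)*(R(-1940, 1801) - 261928) = (3729438 + 2838354)*((-7 + 1801) - 261928) = 6567792*(1794 - 261928) = 6567792*(-260134) = -1708506004128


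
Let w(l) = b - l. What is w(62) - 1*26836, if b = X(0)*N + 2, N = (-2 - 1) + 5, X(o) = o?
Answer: -26896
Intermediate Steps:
N = 2 (N = -3 + 5 = 2)
b = 2 (b = 0*2 + 2 = 0 + 2 = 2)
w(l) = 2 - l
w(62) - 1*26836 = (2 - 1*62) - 1*26836 = (2 - 62) - 26836 = -60 - 26836 = -26896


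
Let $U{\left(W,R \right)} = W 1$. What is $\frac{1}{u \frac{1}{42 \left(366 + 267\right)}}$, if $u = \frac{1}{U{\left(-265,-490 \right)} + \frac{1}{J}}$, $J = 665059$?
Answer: $- \frac{4685533495524}{665059} \approx -7.0453 \cdot 10^{6}$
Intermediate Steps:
$U{\left(W,R \right)} = W$
$u = - \frac{665059}{176240634}$ ($u = \frac{1}{-265 + \frac{1}{665059}} = \frac{1}{- \frac{176240634}{665059}} = - \frac{665059}{176240634} \approx -0.0037736$)
$\frac{1}{u \frac{1}{42 \left(366 + 267\right)}} = \frac{1}{\left(- \frac{665059}{176240634}\right) \frac{1}{42 \left(366 + 267\right)}} = \frac{1}{\left(- \frac{665059}{176240634}\right) \frac{1}{42 \cdot 633}} = \frac{1}{\left(- \frac{665059}{176240634}\right) \frac{1}{26586}} = \frac{1}{- \frac{665059}{4685533495524}} = - \frac{4685533495524}{665059}$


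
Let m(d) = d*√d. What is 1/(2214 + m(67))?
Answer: 2214/4601033 - 67*√67/4601033 ≈ 0.00036200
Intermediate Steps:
m(d) = d^(3/2)
1/(2214 + m(67)) = 1/(2214 + 67^(3/2)) = 1/(2214 + 67*√67)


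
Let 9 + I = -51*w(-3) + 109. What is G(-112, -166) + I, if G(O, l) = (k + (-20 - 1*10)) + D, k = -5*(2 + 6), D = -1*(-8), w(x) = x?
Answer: 191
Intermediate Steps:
D = 8
k = -40 (k = -5*8 = -40)
G(O, l) = -62 (G(O, l) = (-40 + (-20 - 1*10)) + 8 = (-40 + (-20 - 10)) + 8 = (-40 - 30) + 8 = -70 + 8 = -62)
I = 253 (I = -9 + (-51*(-3) + 109) = -9 + (153 + 109) = -9 + 262 = 253)
G(-112, -166) + I = -62 + 253 = 191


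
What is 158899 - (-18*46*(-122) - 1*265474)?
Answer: 323357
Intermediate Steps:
158899 - (-18*46*(-122) - 1*265474) = 158899 - (-828*(-122) - 265474) = 158899 - (101016 - 265474) = 158899 - 1*(-164458) = 158899 + 164458 = 323357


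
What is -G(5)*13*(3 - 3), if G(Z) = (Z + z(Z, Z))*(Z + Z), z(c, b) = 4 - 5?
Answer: 0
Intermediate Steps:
z(c, b) = -1
G(Z) = 2*Z*(-1 + Z) (G(Z) = (Z - 1)*(Z + Z) = (-1 + Z)*(2*Z) = 2*Z*(-1 + Z))
-G(5)*13*(3 - 3) = -2*5*(-1 + 5)*13*(3 - 3) = -2*5*4*13*0 = -40*0 = -1*0 = 0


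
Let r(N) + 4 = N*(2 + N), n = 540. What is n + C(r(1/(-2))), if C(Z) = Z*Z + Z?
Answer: 8925/16 ≈ 557.81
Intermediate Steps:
r(N) = -4 + N*(2 + N)
C(Z) = Z + Z² (C(Z) = Z² + Z = Z + Z²)
n + C(r(1/(-2))) = 540 + (-4 + (1/(-2))² + 2*(1/(-2)))*(1 + (-4 + (1/(-2))² + 2*(1/(-2)))) = 540 + (-4 + (1*(-½))² + 2*(1*(-½)))*(1 + (-4 + (1*(-½))² + 2*(1*(-½)))) = 540 + (-4 + (-½)² + 2*(-½))*(1 + (-4 + (-½)² + 2*(-½))) = 540 + (-4 + ¼ - 1)*(1 + (-4 + ¼ - 1)) = 540 - 19*(1 - 19/4)/4 = 540 - 19/4*(-15/4) = 540 + 285/16 = 8925/16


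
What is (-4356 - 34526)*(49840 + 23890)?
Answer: -2866769860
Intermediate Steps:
(-4356 - 34526)*(49840 + 23890) = -38882*73730 = -2866769860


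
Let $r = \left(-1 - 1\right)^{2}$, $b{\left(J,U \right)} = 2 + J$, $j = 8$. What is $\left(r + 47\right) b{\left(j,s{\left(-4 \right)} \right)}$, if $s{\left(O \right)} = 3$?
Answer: $510$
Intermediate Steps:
$r = 4$ ($r = \left(-2\right)^{2} = 4$)
$\left(r + 47\right) b{\left(j,s{\left(-4 \right)} \right)} = \left(4 + 47\right) \left(2 + 8\right) = 51 \cdot 10 = 510$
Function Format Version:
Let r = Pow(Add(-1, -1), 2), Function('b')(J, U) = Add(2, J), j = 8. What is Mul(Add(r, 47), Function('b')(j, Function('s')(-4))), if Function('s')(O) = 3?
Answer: 510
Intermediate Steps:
r = 4 (r = Pow(-2, 2) = 4)
Mul(Add(r, 47), Function('b')(j, Function('s')(-4))) = Mul(Add(4, 47), Add(2, 8)) = Mul(51, 10) = 510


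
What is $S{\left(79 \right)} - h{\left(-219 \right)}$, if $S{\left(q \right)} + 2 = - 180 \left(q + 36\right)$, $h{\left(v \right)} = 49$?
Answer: $-20751$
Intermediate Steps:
$S{\left(q \right)} = -6482 - 180 q$ ($S{\left(q \right)} = -2 - 180 \left(q + 36\right) = -2 - 180 \left(36 + q\right) = -2 - \left(6480 + 180 q\right) = -6482 - 180 q$)
$S{\left(79 \right)} - h{\left(-219 \right)} = \left(-6482 - 14220\right) - 49 = -20702 - 49 = -20751$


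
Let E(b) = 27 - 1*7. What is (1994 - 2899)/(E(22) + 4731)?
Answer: -905/4751 ≈ -0.19049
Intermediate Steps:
E(b) = 20 (E(b) = 27 - 7 = 20)
(1994 - 2899)/(E(22) + 4731) = (1994 - 2899)/(20 + 4731) = -905/4751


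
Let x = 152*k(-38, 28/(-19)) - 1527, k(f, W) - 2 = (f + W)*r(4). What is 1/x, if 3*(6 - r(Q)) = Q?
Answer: -1/29223 ≈ -3.4220e-5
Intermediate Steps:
r(Q) = 6 - Q/3
k(f, W) = 2 + 14*W/3 + 14*f/3 (k(f, W) = 2 + (f + W)*(6 - ⅓*4) = 2 + (W + f)*(6 - 4/3) = 2 + (W + f)*(14/3) = 2 + (14*W/3 + 14*f/3) = 2 + 14*W/3 + 14*f/3)
x = -29223 (x = 152*(2 + 14*(28/(-19))/3 + (14/3)*(-38)) - 1527 = 152*(2 + 14*(28*(-1/19))/3 - 532/3) - 1527 = 152*(2 + (14/3)*(-28/19) - 532/3) - 1527 = 152*(2 - 392/57 - 532/3) - 1527 = 152*(-3462/19) - 1527 = -27696 - 1527 = -29223)
1/x = 1/(-29223) = -1/29223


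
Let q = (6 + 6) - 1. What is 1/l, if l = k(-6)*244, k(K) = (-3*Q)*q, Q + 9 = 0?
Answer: 1/72468 ≈ 1.3799e-5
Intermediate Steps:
q = 11 (q = 12 - 1 = 11)
Q = -9 (Q = -9 + 0 = -9)
k(K) = 297 (k(K) = -3*(-9)*11 = 27*11 = 297)
l = 72468 (l = 297*244 = 72468)
1/l = 1/72468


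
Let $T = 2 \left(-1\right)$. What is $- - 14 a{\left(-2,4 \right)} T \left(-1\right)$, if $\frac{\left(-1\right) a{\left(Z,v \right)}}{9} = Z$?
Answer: $504$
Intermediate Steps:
$T = -2$
$a{\left(Z,v \right)} = - 9 Z$
$- - 14 a{\left(-2,4 \right)} T \left(-1\right) = - - 14 \left(-9\right) \left(-2\right) \left(-2\right) \left(-1\right) = - - 14 \cdot 18 \left(-2\right) \left(-1\right) = - \left(-14\right) \left(-36\right) \left(-1\right) = - 504 \left(-1\right) = \left(-1\right) \left(-504\right) = 504$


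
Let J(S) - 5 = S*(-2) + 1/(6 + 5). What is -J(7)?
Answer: 98/11 ≈ 8.9091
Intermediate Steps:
J(S) = 56/11 - 2*S (J(S) = 5 + (S*(-2) + 1/(6 + 5)) = 5 + (-2*S + 1/11) = 5 + (1/11 - 2*S) = 56/11 - 2*S)
-J(7) = -(56/11 - 2*7) = -(56/11 - 14) = -1*(-98/11) = 98/11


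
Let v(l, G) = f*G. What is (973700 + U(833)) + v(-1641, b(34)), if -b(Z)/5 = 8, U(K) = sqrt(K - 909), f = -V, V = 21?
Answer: 974540 + 2*I*sqrt(19) ≈ 9.7454e+5 + 8.7178*I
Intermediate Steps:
f = -21 (f = -1*21 = -21)
U(K) = sqrt(-909 + K)
b(Z) = -40 (b(Z) = -5*8 = -40)
v(l, G) = -21*G
(973700 + U(833)) + v(-1641, b(34)) = (973700 + sqrt(-909 + 833)) - 21*(-40) = (973700 + sqrt(-76)) + 840 = (973700 + 2*I*sqrt(19)) + 840 = 974540 + 2*I*sqrt(19)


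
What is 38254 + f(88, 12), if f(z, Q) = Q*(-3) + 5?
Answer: 38223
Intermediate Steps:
f(z, Q) = 5 - 3*Q (f(z, Q) = -3*Q + 5 = 5 - 3*Q)
38254 + f(88, 12) = 38254 + (5 - 3*12) = 38254 + (5 - 36) = 38254 - 31 = 38223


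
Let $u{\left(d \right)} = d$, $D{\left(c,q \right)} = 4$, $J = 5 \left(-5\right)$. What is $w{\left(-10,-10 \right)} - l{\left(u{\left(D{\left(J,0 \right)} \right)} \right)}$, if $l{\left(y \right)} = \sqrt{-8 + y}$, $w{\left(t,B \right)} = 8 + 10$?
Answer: $18 - 2 i \approx 18.0 - 2.0 i$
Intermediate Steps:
$J = -25$
$w{\left(t,B \right)} = 18$
$w{\left(-10,-10 \right)} - l{\left(u{\left(D{\left(J,0 \right)} \right)} \right)} = 18 - \sqrt{-8 + 4} = 18 - \sqrt{-4} = 18 - 2 i$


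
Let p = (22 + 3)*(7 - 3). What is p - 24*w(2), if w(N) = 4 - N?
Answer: 52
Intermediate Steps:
p = 100 (p = 25*4 = 100)
p - 24*w(2) = 100 - 24*(4 - 1*2) = 100 - 24*(4 - 2) = 100 - 24*2 = 100 - 48 = 52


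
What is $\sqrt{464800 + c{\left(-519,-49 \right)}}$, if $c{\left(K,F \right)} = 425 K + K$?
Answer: $\sqrt{243706} \approx 493.67$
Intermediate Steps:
$c{\left(K,F \right)} = 426 K$
$\sqrt{464800 + c{\left(-519,-49 \right)}} = \sqrt{464800 + 426 \left(-519\right)} = \sqrt{464800 - 221094} = \sqrt{243706}$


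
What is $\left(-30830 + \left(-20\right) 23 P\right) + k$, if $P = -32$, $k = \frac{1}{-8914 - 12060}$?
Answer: $- \frac{337891141}{20974} \approx -16110.0$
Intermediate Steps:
$k = - \frac{1}{20974}$ ($k = \frac{1}{-20974} = - \frac{1}{20974} \approx -4.7678 \cdot 10^{-5}$)
$\left(-30830 + \left(-20\right) 23 P\right) + k = \left(-30830 + \left(-20\right) 23 \left(-32\right)\right) - \frac{1}{20974} = \left(-30830 - -14720\right) - \frac{1}{20974} = \left(-30830 + 14720\right) - \frac{1}{20974} = -16110 - \frac{1}{20974} = - \frac{337891141}{20974}$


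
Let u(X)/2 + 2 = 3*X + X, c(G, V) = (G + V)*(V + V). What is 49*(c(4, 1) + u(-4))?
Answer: -1274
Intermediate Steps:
c(G, V) = 2*V*(G + V) (c(G, V) = (G + V)*(2*V) = 2*V*(G + V))
u(X) = -4 + 8*X (u(X) = -4 + 2*(3*X + X) = -4 + 2*(4*X) = -4 + 8*X)
49*(c(4, 1) + u(-4)) = 49*(2*1*(4 + 1) + (-4 + 8*(-4))) = 49*(2*1*5 + (-4 - 32)) = 49*(10 - 36) = 49*(-26) = -1274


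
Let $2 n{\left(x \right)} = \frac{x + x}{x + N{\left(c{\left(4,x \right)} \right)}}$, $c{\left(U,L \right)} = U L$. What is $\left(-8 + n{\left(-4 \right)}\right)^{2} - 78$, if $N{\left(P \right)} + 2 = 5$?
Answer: $-62$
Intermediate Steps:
$c{\left(U,L \right)} = L U$
$N{\left(P \right)} = 3$ ($N{\left(P \right)} = -2 + 5 = 3$)
$n{\left(x \right)} = \frac{x}{3 + x}$ ($n{\left(x \right)} = \frac{\left(x + x\right) \frac{1}{x + 3}}{2} = \frac{2 x \frac{1}{3 + x}}{2} = \frac{x}{3 + x}$)
$\left(-8 + n{\left(-4 \right)}\right)^{2} - 78 = \left(-8 - \frac{4}{3 - 4}\right)^{2} - 78 = \left(-8 - \frac{4}{-1}\right)^{2} - 78 = \left(-8 - -4\right)^{2} - 78 = \left(-8 + 4\right)^{2} - 78 = \left(-4\right)^{2} - 78 = 16 - 78 = -62$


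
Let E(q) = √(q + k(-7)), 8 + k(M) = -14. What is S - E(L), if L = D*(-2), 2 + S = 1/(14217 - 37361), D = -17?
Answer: -46289/23144 - 2*√3 ≈ -5.4641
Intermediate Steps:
S = -46289/23144 (S = -2 + 1/(14217 - 37361) = -2 + 1/(-23144) = -2 - 1/23144 = -46289/23144 ≈ -2.0000)
k(M) = -22 (k(M) = -8 - 14 = -22)
L = 34 (L = -17*(-2) = 34)
E(q) = √(-22 + q) (E(q) = √(q - 22) = √(-22 + q))
S - E(L) = -46289/23144 - √(-22 + 34) = -46289/23144 - √12 = -46289/23144 - 2*√3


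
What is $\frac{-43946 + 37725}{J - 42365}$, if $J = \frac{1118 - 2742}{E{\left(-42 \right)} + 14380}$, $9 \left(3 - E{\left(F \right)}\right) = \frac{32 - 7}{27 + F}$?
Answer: $\frac{172564319}{1175165867} \approx 0.14684$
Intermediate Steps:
$E{\left(F \right)} = 3 - \frac{25}{9 \left(27 + F\right)}$ ($E{\left(F \right)} = 3 - \frac{\left(32 - 7\right) \frac{1}{27 + F}}{9} = 3 - \frac{25 \frac{1}{27 + F}}{9} = 3 - \frac{25}{9 \left(27 + F\right)}$)
$J = - \frac{3132}{27739}$ ($J = \frac{1118 - 2742}{\frac{704 + 27 \left(-42\right)}{9 \left(27 - 42\right)} + 14380} = - \frac{1624}{\frac{704 - 1134}{9 \left(-15\right)} + 14380} = - \frac{1624}{\frac{1}{9} \left(- \frac{1}{15}\right) \left(-430\right) + 14380} = - \frac{1624}{\frac{86}{27} + 14380} = - \frac{1624}{\frac{388346}{27}} = \left(-1624\right) \frac{27}{388346} = - \frac{3132}{27739} \approx -0.11291$)
$\frac{-43946 + 37725}{J - 42365} = \frac{-43946 + 37725}{- \frac{3132}{27739} - 42365} = - \frac{6221}{- \frac{1175165867}{27739}} = \left(-6221\right) \left(- \frac{27739}{1175165867}\right) = \frac{172564319}{1175165867}$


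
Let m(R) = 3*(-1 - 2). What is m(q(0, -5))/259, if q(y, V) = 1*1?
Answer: -9/259 ≈ -0.034749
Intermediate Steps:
q(y, V) = 1
m(R) = -9 (m(R) = 3*(-3) = -9)
m(q(0, -5))/259 = -9/259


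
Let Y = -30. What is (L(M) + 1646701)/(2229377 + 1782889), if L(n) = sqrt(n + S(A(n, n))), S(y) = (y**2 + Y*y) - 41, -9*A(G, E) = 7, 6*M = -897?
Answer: 1646701/4012266 + 11*I*sqrt(446)/72220788 ≈ 0.41042 + 3.2166e-6*I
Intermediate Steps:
M = -299/2 (M = (1/6)*(-897) = -299/2 ≈ -149.50)
A(G, E) = -7/9 (A(G, E) = -1/9*7 = -7/9)
S(y) = -41 + y**2 - 30*y (S(y) = (y**2 - 30*y) - 41 = -41 + y**2 - 30*y)
L(n) = sqrt(-1382/81 + n) (L(n) = sqrt(n + (-41 + (-7/9)**2 - 30*(-7/9))) = sqrt(n + (-41 + 49/81 + 70/3)) = sqrt(n - 1382/81) = sqrt(-1382/81 + n))
(L(M) + 1646701)/(2229377 + 1782889) = (sqrt(-1382 + 81*(-299/2))/9 + 1646701)/(2229377 + 1782889) = (sqrt(-1382 - 24219/2)/9 + 1646701)/4012266 = (sqrt(-26983/2)/9 + 1646701)*(1/4012266) = ((11*I*sqrt(446)/2)/9 + 1646701)*(1/4012266) = (11*I*sqrt(446)/18 + 1646701)*(1/4012266) = (1646701 + 11*I*sqrt(446)/18)*(1/4012266) = 1646701/4012266 + 11*I*sqrt(446)/72220788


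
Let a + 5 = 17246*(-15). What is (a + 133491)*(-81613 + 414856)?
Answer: -41723356572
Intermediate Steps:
a = -258695 (a = -5 + 17246*(-15) = -5 - 258690 = -258695)
(a + 133491)*(-81613 + 414856) = (-258695 + 133491)*(-81613 + 414856) = -125204*333243 = -41723356572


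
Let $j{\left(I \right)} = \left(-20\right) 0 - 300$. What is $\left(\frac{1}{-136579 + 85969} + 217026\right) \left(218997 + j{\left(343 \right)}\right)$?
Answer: $\frac{800699715435241}{16870} \approx 4.7463 \cdot 10^{10}$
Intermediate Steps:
$j{\left(I \right)} = -300$ ($j{\left(I \right)} = 0 - 300 = -300$)
$\left(\frac{1}{-136579 + 85969} + 217026\right) \left(218997 + j{\left(343 \right)}\right) = \left(\frac{1}{-136579 + 85969} + 217026\right) \left(218997 - 300\right) = \left(\frac{1}{-50610} + 217026\right) 218697 = \left(- \frac{1}{50610} + 217026\right) 218697 = \frac{10983685859}{50610} \cdot 218697 = \frac{800699715435241}{16870}$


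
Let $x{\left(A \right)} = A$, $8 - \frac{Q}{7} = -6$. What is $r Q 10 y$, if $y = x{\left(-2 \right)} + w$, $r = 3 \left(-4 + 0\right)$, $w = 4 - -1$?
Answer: $-35280$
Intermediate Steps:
$Q = 98$ ($Q = 56 - -42 = 56 + 42 = 98$)
$w = 5$ ($w = 4 + 1 = 5$)
$r = -12$ ($r = 3 \left(-4\right) = -12$)
$y = 3$ ($y = -2 + 5 = 3$)
$r Q 10 y = \left(-12\right) 98 \cdot 10 \cdot 3 = \left(-1176\right) 10 \cdot 3 = \left(-11760\right) 3 = -35280$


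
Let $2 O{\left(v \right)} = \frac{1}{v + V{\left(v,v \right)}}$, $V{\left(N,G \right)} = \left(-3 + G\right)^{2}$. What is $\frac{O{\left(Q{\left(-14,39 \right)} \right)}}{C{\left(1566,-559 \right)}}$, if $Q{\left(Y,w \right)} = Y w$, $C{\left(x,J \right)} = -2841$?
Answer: $- \frac{1}{1709458110} \approx -5.8498 \cdot 10^{-10}$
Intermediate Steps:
$O{\left(v \right)} = \frac{1}{2 \left(v + \left(-3 + v\right)^{2}\right)}$
$\frac{O{\left(Q{\left(-14,39 \right)} \right)}}{C{\left(1566,-559 \right)}} = \frac{\frac{1}{2} \frac{1}{\left(-14\right) 39 + \left(-3 - 546\right)^{2}}}{-2841} = \frac{1}{2 \left(-546 + \left(-3 - 546\right)^{2}\right)} \left(- \frac{1}{2841}\right) = \frac{1}{2 \left(-546 + \left(-549\right)^{2}\right)} \left(- \frac{1}{2841}\right) = \frac{1}{2 \left(-546 + 301401\right)} \left(- \frac{1}{2841}\right) = \frac{1}{2 \cdot 300855} \left(- \frac{1}{2841}\right) = \frac{1}{2} \cdot \frac{1}{300855} \left(- \frac{1}{2841}\right) = \frac{1}{601710} \left(- \frac{1}{2841}\right) = - \frac{1}{1709458110}$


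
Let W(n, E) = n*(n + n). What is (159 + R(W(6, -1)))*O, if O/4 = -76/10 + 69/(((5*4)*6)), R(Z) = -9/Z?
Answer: -357151/80 ≈ -4464.4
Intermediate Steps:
W(n, E) = 2*n² (W(n, E) = n*(2*n) = 2*n²)
O = -281/10 (O = 4*(-76/10 + 69/(((5*4)*6))) = 4*(-76*⅒ + 69/((20*6))) = 4*(-38/5 + 69/120) = 4*(-38/5 + 69*(1/120)) = 4*(-38/5 + 23/40) = 4*(-281/40) = -281/10 ≈ -28.100)
(159 + R(W(6, -1)))*O = (159 - 9/(2*6²))*(-281/10) = (159 - 9/(2*36))*(-281/10) = (159 - 9/72)*(-281/10) = (159 - 9*1/72)*(-281/10) = (159 - ⅛)*(-281/10) = (1271/8)*(-281/10) = -357151/80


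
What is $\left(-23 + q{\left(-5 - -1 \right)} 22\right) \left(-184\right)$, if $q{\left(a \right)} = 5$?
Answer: $-16008$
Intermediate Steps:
$\left(-23 + q{\left(-5 - -1 \right)} 22\right) \left(-184\right) = \left(-23 + 5 \cdot 22\right) \left(-184\right) = \left(-23 + 110\right) \left(-184\right) = 87 \left(-184\right) = -16008$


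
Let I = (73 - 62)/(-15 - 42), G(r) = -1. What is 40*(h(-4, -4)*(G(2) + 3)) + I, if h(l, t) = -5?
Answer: -22811/57 ≈ -400.19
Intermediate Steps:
I = -11/57 (I = 11/(-57) = 11*(-1/57) = -11/57 ≈ -0.19298)
40*(h(-4, -4)*(G(2) + 3)) + I = 40*(-5*(-1 + 3)) - 11/57 = 40*(-5*2) - 11/57 = 40*(-10) - 11/57 = -400 - 11/57 = -22811/57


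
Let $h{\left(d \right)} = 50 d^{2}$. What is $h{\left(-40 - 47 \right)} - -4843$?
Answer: $383293$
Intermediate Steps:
$h{\left(-40 - 47 \right)} - -4843 = 50 \left(-40 - 47\right)^{2} - -4843 = 50 \left(-40 - 47\right)^{2} + 4843 = 50 \left(-87\right)^{2} + 4843 = 50 \cdot 7569 + 4843 = 378450 + 4843 = 383293$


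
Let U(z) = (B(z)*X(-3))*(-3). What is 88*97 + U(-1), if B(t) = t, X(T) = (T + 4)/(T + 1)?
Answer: 17069/2 ≈ 8534.5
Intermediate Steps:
X(T) = (4 + T)/(1 + T)
U(z) = 3*z/2 (U(z) = (z*((4 - 3)/(1 - 3)))*(-3) = (z*(1/(-2)))*(-3) = (z*(-½*1))*(-3) = (z*(-½))*(-3) = -z/2*(-3) = 3*z/2)
88*97 + U(-1) = 88*97 + (3/2)*(-1) = 8536 - 3/2 = 17069/2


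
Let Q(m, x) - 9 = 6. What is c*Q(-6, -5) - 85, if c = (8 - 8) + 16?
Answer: 155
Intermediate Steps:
Q(m, x) = 15 (Q(m, x) = 9 + 6 = 15)
c = 16 (c = 0 + 16 = 16)
c*Q(-6, -5) - 85 = 16*15 - 85 = 240 - 85 = 155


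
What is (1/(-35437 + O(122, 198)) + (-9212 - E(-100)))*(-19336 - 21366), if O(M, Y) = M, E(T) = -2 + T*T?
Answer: 27612283648002/35315 ≈ 7.8189e+8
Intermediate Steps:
E(T) = -2 + T**2
(1/(-35437 + O(122, 198)) + (-9212 - E(-100)))*(-19336 - 21366) = (1/(-35437 + 122) + (-9212 - (-2 + (-100)**2)))*(-19336 - 21366) = (1/(-35315) + (-9212 - (-2 + 10000)))*(-40702) = (-1/35315 + (-9212 - 1*9998))*(-40702) = (-1/35315 + (-9212 - 9998))*(-40702) = (-1/35315 - 19210)*(-40702) = -678401151/35315*(-40702) = 27612283648002/35315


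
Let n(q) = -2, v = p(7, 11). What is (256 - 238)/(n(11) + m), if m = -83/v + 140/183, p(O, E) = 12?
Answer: -488/221 ≈ -2.2081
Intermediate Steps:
v = 12
m = -1501/244 (m = -83/12 + 140/183 = -1501/244 ≈ -6.1516)
(256 - 238)/(n(11) + m) = (256 - 238)/(-2 - 1501/244) = 18/(-1989/244) = 18*(-244/1989) = -488/221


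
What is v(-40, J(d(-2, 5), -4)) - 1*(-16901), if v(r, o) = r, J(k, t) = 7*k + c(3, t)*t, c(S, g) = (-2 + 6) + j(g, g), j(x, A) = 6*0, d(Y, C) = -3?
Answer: 16861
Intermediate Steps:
j(x, A) = 0
c(S, g) = 4 (c(S, g) = (-2 + 6) + 0 = 4 + 0 = 4)
J(k, t) = 4*t + 7*k (J(k, t) = 7*k + 4*t = 4*t + 7*k)
v(-40, J(d(-2, 5), -4)) - 1*(-16901) = -40 - 1*(-16901) = -40 + 16901 = 16861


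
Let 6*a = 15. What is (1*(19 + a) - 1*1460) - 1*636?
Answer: -4149/2 ≈ -2074.5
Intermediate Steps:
a = 5/2 (a = (1/6)*15 = 5/2 ≈ 2.5000)
(1*(19 + a) - 1*1460) - 1*636 = (1*(19 + 5/2) - 1*1460) - 1*636 = (1*(43/2) - 1460) - 636 = (43/2 - 1460) - 636 = -2877/2 - 636 = -4149/2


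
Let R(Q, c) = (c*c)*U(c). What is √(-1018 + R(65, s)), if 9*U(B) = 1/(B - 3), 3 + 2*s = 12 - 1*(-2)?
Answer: I*√914990/30 ≈ 31.885*I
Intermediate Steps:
s = 11/2 (s = -3/2 + (12 - 1*(-2))/2 = -3/2 + (12 + 2)/2 = -3/2 + (½)*14 = -3/2 + 7 = 11/2 ≈ 5.5000)
U(B) = 1/(9*(-3 + B)) (U(B) = 1/(9*(B - 3)) = 1/(9*(-3 + B)))
R(Q, c) = c²/(9*(-3 + c)) (R(Q, c) = (c*c)*(1/(9*(-3 + c))) = c²*(1/(9*(-3 + c))) = c²/(9*(-3 + c)))
√(-1018 + R(65, s)) = √(-1018 + (11/2)²/(9*(-3 + 11/2))) = √(-1018 + (⅑)*(121/4)/(5/2)) = √(-1018 + (⅑)*(121/4)*(⅖)) = √(-1018 + 121/90) = √(-91499/90) = I*√914990/30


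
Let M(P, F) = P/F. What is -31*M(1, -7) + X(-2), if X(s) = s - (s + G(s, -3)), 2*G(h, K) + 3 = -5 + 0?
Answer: 59/7 ≈ 8.4286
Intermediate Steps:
G(h, K) = -4 (G(h, K) = -3/2 + (-5 + 0)/2 = -3/2 + (½)*(-5) = -3/2 - 5/2 = -4)
X(s) = 4 (X(s) = s - (s - 4) = s - (-4 + s) = s + (4 - s) = 4)
-31*M(1, -7) + X(-2) = -31/(-7) + 4 = -31*(-1)/7 + 4 = -31*(-⅐) + 4 = 31/7 + 4 = 59/7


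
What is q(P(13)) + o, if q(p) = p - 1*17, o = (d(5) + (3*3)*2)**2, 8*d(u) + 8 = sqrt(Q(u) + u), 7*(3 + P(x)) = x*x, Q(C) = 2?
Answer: 131377/448 + 17*sqrt(7)/4 ≈ 304.50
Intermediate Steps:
P(x) = -3 + x**2/7 (P(x) = -3 + (x*x)/7 = -3 + x**2/7)
d(u) = -1 + sqrt(2 + u)/8
o = (17 + sqrt(7)/8)**2 (o = ((-1 + sqrt(2 + 5)/8) + (3*3)*2)**2 = ((-1 + sqrt(7)/8) + 9*2)**2 = ((-1 + sqrt(7)/8) + 18)**2 = (17 + sqrt(7)/8)**2 ≈ 300.35)
q(p) = -17 + p (q(p) = p - 17 = -17 + p)
q(P(13)) + o = (-17 + (-3 + (1/7)*13**2)) + (136 + sqrt(7))**2/64 = (-17 + (-3 + (1/7)*169)) + (136 + sqrt(7))**2/64 = (-17 + (-3 + 169/7)) + (136 + sqrt(7))**2/64 = (-17 + 148/7) + (136 + sqrt(7))**2/64 = 29/7 + (136 + sqrt(7))**2/64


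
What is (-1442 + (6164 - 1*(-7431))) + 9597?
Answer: 21750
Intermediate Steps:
(-1442 + (6164 - 1*(-7431))) + 9597 = (-1442 + (6164 + 7431)) + 9597 = (-1442 + 13595) + 9597 = 12153 + 9597 = 21750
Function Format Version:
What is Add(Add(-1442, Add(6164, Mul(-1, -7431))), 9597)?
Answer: 21750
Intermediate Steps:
Add(Add(-1442, Add(6164, Mul(-1, -7431))), 9597) = Add(Add(-1442, Add(6164, 7431)), 9597) = Add(Add(-1442, 13595), 9597) = Add(12153, 9597) = 21750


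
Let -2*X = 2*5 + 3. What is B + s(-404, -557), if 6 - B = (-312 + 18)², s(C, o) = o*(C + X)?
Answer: 284437/2 ≈ 1.4222e+5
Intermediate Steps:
X = -13/2 (X = -(2*5 + 3)/2 = -(10 + 3)/2 = -½*13 = -13/2 ≈ -6.5000)
s(C, o) = o*(-13/2 + C) (s(C, o) = o*(C - 13/2) = o*(-13/2 + C))
B = -86430 (B = 6 - (-312 + 18)² = 6 - 1*(-294)² = 6 - 1*86436 = 6 - 86436 = -86430)
B + s(-404, -557) = -86430 + (½)*(-557)*(-13 + 2*(-404)) = -86430 + (½)*(-557)*(-13 - 808) = -86430 + (½)*(-557)*(-821) = -86430 + 457297/2 = 284437/2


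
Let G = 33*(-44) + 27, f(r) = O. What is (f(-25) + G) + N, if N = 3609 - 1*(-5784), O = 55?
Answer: 8023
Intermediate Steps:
f(r) = 55
N = 9393 (N = 3609 + 5784 = 9393)
G = -1425 (G = -1452 + 27 = -1425)
(f(-25) + G) + N = (55 - 1425) + 9393 = -1370 + 9393 = 8023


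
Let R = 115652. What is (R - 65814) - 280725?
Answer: -230887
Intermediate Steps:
(R - 65814) - 280725 = (115652 - 65814) - 280725 = 49838 - 280725 = -230887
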